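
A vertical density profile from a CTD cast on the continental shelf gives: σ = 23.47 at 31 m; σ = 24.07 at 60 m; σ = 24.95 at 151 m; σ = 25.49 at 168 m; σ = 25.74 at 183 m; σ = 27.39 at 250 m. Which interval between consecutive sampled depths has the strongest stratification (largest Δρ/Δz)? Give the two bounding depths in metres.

Compute the density gradient over each adjacent pair:
  31–60 m: Δρ/Δz = 0.60/29 = 0.021 kg m⁻⁴
  60–151 m: Δρ/Δz = 0.88/91 = 9.7 × 10⁻³ kg m⁻⁴
  151–168 m: Δρ/Δz = 0.54/17 = 0.032 kg m⁻⁴
  168–183 m: Δρ/Δz = 0.25/15 = 0.017 kg m⁻⁴
  183–250 m: Δρ/Δz = 1.65/67 = 0.025 kg m⁻⁴
The largest gradient is in the 151–168 m interval — the pycnocline.

151–168 m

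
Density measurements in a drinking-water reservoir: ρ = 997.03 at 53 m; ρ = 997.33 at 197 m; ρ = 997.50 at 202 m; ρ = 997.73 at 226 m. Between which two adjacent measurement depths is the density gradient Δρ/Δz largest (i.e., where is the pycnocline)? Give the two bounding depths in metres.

Compute the density gradient over each adjacent pair:
  53–197 m: Δρ/Δz = 0.30/144 = 2.1 × 10⁻³ kg m⁻⁴
  197–202 m: Δρ/Δz = 0.17/5 = 0.034 kg m⁻⁴
  202–226 m: Δρ/Δz = 0.23/24 = 9.6 × 10⁻³ kg m⁻⁴
The largest gradient is in the 197–202 m interval — the pycnocline.

197–202 m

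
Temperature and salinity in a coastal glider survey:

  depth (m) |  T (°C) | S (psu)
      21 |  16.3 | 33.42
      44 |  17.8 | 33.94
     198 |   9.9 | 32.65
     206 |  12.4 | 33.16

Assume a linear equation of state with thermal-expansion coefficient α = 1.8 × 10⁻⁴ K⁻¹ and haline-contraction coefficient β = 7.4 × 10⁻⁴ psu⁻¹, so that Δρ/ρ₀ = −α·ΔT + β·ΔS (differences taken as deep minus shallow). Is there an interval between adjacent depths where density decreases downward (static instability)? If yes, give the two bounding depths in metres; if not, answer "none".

198–206 m

Evaluate Δρ/ρ₀ = −αΔT + βΔS across each adjacent pair:
  21–44 m: −αΔT+βΔS = −(1.8 × 10⁻⁴)(+1.5)+(7.4 × 10⁻⁴)(+0.52) = 1.1 × 10⁻⁴ → stable
  44–198 m: −αΔT+βΔS = −(1.8 × 10⁻⁴)(-7.9)+(7.4 × 10⁻⁴)(-1.29) = 4.7 × 10⁻⁴ → stable
  198–206 m: −αΔT+βΔS = −(1.8 × 10⁻⁴)(+2.5)+(7.4 × 10⁻⁴)(+0.51) = -7.3 × 10⁻⁵ → UNSTABLE
The 198–206 m interval has Δρ < 0: lighter water underlies denser water.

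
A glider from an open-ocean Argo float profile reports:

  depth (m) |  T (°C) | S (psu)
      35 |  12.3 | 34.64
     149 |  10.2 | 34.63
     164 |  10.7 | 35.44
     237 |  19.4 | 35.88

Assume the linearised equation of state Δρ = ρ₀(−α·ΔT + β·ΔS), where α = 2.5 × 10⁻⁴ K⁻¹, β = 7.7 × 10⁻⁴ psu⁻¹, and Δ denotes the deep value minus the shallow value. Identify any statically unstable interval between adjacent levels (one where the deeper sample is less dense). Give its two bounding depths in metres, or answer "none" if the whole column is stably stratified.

Evaluate Δρ/ρ₀ = −αΔT + βΔS across each adjacent pair:
  35–149 m: −αΔT+βΔS = −(2.5 × 10⁻⁴)(-2.1)+(7.7 × 10⁻⁴)(-0.01) = 5.2 × 10⁻⁴ → stable
  149–164 m: −αΔT+βΔS = −(2.5 × 10⁻⁴)(+0.5)+(7.7 × 10⁻⁴)(+0.81) = 5.0 × 10⁻⁴ → stable
  164–237 m: −αΔT+βΔS = −(2.5 × 10⁻⁴)(+8.7)+(7.7 × 10⁻⁴)(+0.44) = -1.8 × 10⁻³ → UNSTABLE
The 164–237 m interval has Δρ < 0: lighter water underlies denser water.

164–237 m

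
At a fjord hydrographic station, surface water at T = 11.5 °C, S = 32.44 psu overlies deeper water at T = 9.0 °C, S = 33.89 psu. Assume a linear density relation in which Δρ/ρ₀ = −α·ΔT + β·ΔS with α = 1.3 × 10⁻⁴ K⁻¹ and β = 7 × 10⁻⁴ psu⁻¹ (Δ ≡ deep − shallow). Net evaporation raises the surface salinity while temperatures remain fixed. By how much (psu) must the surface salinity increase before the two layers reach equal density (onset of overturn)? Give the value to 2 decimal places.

Neutral buoyancy requires −α(T_deep − T_surf) + β(S_deep − S_surf′) = 0.
S_surf′ = S_deep − (α/β)·ΔT = 33.89 − (1.3 × 10⁻⁴/7 × 10⁻⁴)·(-2.5) = 34.3543 psu.
Increase required: 34.3543 − 32.44 = 1.9143 psu.

1.91 psu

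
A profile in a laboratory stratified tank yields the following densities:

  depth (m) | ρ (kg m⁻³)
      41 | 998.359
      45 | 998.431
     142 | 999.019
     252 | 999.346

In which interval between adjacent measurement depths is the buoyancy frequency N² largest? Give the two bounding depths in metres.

Compute the density gradient over each adjacent pair:
  41–45 m: Δρ/Δz = 0.072/4 = 0.018 kg m⁻⁴
  45–142 m: Δρ/Δz = 0.588/97 = 6.1 × 10⁻³ kg m⁻⁴
  142–252 m: Δρ/Δz = 0.327/110 = 3.0 × 10⁻³ kg m⁻⁴
The largest gradient is in the 41–45 m interval — the pycnocline.

41–45 m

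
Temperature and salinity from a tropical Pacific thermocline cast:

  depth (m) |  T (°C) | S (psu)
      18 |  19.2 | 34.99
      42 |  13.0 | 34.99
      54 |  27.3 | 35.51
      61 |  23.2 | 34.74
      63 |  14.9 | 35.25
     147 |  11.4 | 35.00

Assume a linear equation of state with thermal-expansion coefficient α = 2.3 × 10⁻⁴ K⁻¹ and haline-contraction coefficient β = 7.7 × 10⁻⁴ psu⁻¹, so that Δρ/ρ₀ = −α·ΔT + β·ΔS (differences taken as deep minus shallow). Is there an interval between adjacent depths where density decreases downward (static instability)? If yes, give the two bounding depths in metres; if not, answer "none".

42–54 m

Evaluate Δρ/ρ₀ = −αΔT + βΔS across each adjacent pair:
  18–42 m: −αΔT+βΔS = −(2.3 × 10⁻⁴)(-6.2)+(7.7 × 10⁻⁴)(+0.00) = 1.4 × 10⁻³ → stable
  42–54 m: −αΔT+βΔS = −(2.3 × 10⁻⁴)(+14.3)+(7.7 × 10⁻⁴)(+0.52) = -2.9 × 10⁻³ → UNSTABLE
  54–61 m: −αΔT+βΔS = −(2.3 × 10⁻⁴)(-4.1)+(7.7 × 10⁻⁴)(-0.77) = 3.5 × 10⁻⁴ → stable
  61–63 m: −αΔT+βΔS = −(2.3 × 10⁻⁴)(-8.3)+(7.7 × 10⁻⁴)(+0.51) = 2.3 × 10⁻³ → stable
  63–147 m: −αΔT+βΔS = −(2.3 × 10⁻⁴)(-3.5)+(7.7 × 10⁻⁴)(-0.25) = 6.1 × 10⁻⁴ → stable
The 42–54 m interval has Δρ < 0: lighter water underlies denser water.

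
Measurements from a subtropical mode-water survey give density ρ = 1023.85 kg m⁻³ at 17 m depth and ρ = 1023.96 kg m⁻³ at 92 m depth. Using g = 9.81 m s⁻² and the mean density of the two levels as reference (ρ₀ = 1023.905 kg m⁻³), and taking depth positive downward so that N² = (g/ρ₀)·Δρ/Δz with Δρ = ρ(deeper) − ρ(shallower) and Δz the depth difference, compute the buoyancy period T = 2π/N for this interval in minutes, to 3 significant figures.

27.9 min

Δρ = 1023.96 − 1023.85 = 0.11 kg m⁻³ over Δz = 92 − 17 = 75 m.
N² = (9.81/1023.905) × (0.11/75) = 1.4052 × 10⁻⁵ s⁻².
N = √(1.4052 × 10⁻⁵) = 3.7486 × 10⁻³ rad s⁻¹, so T = 2π/N = 1.6761 × 10³ s = 27.935 min ≈ 27.9 min.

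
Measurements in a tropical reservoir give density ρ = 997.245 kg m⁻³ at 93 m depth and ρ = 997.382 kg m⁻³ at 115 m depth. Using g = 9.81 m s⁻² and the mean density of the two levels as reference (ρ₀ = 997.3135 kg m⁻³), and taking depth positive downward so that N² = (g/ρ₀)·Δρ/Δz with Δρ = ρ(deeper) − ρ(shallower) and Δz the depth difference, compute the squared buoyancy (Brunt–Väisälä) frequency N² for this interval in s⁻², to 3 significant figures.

Δρ = 997.382 − 997.245 = 0.137 kg m⁻³ over Δz = 115 − 93 = 22 m.
N² = (9.81/997.3135) × (0.137/22) = 6.1254 × 10⁻⁵ s⁻² ≈ 6.13 × 10⁻⁵ s⁻².

6.13 × 10⁻⁵ s⁻²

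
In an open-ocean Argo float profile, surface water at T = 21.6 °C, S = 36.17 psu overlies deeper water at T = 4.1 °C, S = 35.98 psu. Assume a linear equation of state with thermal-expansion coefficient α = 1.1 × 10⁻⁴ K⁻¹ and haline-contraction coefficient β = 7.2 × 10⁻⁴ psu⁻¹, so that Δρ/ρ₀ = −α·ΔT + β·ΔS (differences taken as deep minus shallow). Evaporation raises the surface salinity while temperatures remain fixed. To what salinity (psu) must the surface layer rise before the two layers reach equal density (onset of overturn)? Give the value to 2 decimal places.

38.65 psu

Neutral buoyancy requires −α(T_deep − T_surf) + β(S_deep − S_surf′) = 0.
S_surf′ = S_deep − (α/β)·ΔT = 35.98 − (1.1 × 10⁻⁴/7.2 × 10⁻⁴)·(-17.5) = 38.6536 psu.
Increase required: 38.6536 − 36.17 = 2.4836 psu.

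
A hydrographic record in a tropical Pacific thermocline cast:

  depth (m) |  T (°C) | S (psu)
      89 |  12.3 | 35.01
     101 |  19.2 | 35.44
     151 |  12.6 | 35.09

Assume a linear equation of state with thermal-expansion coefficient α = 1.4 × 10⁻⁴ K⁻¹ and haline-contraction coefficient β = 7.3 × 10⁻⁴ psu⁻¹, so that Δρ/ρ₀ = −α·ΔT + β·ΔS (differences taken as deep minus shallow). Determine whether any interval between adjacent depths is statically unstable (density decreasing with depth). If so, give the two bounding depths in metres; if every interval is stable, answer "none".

89–101 m

Evaluate Δρ/ρ₀ = −αΔT + βΔS across each adjacent pair:
  89–101 m: −αΔT+βΔS = −(1.4 × 10⁻⁴)(+6.9)+(7.3 × 10⁻⁴)(+0.43) = -6.5 × 10⁻⁴ → UNSTABLE
  101–151 m: −αΔT+βΔS = −(1.4 × 10⁻⁴)(-6.6)+(7.3 × 10⁻⁴)(-0.35) = 6.7 × 10⁻⁴ → stable
The 89–101 m interval has Δρ < 0: lighter water underlies denser water.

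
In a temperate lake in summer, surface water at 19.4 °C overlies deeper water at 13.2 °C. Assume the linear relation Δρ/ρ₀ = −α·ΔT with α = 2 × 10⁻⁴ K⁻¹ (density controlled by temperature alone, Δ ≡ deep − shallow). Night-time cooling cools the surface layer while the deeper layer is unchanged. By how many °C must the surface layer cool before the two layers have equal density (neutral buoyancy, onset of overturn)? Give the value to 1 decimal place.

With temperature the only control, equal density requires T_surf′ = T_deep.
T_surf′ = 13.2 °C.
Cooling required: 19.4 − 13.2 = 6.2 °C.

6.2 °C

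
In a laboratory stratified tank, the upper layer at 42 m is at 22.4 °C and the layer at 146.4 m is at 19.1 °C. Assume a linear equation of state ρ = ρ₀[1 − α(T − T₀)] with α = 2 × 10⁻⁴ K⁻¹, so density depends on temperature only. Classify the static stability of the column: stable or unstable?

stable

ΔT = 19.1 − 22.4 = -3.3 K, so Δρ/ρ₀ = −αΔT = 6.60 × 10⁻⁴.
Δρ/ρ₀ > 0, so Δρ > 0: deeper water is denser → statically stable.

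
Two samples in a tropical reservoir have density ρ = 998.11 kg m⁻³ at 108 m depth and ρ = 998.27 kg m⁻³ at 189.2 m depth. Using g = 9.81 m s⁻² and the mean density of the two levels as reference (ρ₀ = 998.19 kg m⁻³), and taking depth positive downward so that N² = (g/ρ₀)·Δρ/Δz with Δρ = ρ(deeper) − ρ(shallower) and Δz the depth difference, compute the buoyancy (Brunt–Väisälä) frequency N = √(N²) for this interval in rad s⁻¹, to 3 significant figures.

Δρ = 998.27 − 998.11 = 0.16 kg m⁻³ over Δz = 189.2 − 108 = 81.2 m.
N² = (9.81/998.19) × (0.16/81.2) = 1.9365 × 10⁻⁵ s⁻².
N = √(1.9365 × 10⁻⁵) = 4.4006 × 10⁻³ rad s⁻¹ ≈ 4.40 × 10⁻³ rad s⁻¹.

4.40 × 10⁻³ rad s⁻¹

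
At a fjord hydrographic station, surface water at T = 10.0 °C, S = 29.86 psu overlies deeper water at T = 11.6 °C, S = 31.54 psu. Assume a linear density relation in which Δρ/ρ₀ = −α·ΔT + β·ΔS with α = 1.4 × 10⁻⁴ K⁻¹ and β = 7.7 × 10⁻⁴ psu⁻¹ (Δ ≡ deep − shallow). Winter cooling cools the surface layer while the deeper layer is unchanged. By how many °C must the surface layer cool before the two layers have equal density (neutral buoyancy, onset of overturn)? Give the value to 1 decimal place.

Neutral buoyancy requires Δρ = 0, i.e. −α(T_deep − T_surf′) + β(S_deep − S_surf) = 0.
T_surf′ = T_deep − (β/α)·ΔS = 11.6 − (7.7 × 10⁻⁴/1.4 × 10⁻⁴)·(+1.68) = 2.360 °C.
Cooling required: 10.0 − (2.360) = 7.640 °C.

7.6 °C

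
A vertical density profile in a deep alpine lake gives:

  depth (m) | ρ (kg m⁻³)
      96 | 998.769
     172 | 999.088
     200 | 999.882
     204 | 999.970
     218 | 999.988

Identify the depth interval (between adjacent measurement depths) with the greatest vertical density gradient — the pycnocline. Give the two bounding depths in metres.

172–200 m

Compute the density gradient over each adjacent pair:
  96–172 m: Δρ/Δz = 0.319/76 = 4.2 × 10⁻³ kg m⁻⁴
  172–200 m: Δρ/Δz = 0.794/28 = 0.028 kg m⁻⁴
  200–204 m: Δρ/Δz = 0.088/4 = 0.022 kg m⁻⁴
  204–218 m: Δρ/Δz = 0.018/14 = 1.3 × 10⁻³ kg m⁻⁴
The largest gradient is in the 172–200 m interval — the pycnocline.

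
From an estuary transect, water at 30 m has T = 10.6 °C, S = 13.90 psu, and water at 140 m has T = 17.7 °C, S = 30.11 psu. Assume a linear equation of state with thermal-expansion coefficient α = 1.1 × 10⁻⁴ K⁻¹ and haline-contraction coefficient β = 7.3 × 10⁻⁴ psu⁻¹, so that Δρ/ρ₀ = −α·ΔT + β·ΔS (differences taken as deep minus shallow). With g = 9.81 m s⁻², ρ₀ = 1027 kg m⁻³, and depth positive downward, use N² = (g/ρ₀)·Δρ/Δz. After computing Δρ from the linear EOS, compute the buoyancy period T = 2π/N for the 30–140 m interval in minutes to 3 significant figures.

3.34 min

ΔT = +7.1 K, ΔS = +16.21 psu (deep − shallow).
Δρ/ρ₀ = −αΔT + βΔS = -7.81 × 10⁻⁴ + 0.0118333 = 0.0110523, so Δρ ≈ 11.35 kg m⁻³.
N² = (g/ρ₀)·Δρ/Δz = g·(Δρ/ρ₀)/Δz = 9.81 × 0.0110523 / 110 = 9.8566 × 10⁻⁴ s⁻².
N = √(9.8566 × 10⁻⁴) = 0.031395 rad s⁻¹ → T = 2π/N = 200.13 s = 3.3355 min ≈ 3.34 min.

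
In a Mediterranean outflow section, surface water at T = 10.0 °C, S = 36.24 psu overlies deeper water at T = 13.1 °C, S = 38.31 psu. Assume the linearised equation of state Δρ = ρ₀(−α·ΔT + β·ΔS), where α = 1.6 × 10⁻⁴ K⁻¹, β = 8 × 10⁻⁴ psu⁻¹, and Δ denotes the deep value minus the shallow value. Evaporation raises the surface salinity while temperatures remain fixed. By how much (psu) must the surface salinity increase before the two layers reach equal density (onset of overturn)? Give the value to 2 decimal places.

Neutral buoyancy requires −α(T_deep − T_surf) + β(S_deep − S_surf′) = 0.
S_surf′ = S_deep − (α/β)·ΔT = 38.31 − (1.6 × 10⁻⁴/8 × 10⁻⁴)·(+3.1) = 37.6900 psu.
Increase required: 37.6900 − 36.24 = 1.4500 psu.

1.45 psu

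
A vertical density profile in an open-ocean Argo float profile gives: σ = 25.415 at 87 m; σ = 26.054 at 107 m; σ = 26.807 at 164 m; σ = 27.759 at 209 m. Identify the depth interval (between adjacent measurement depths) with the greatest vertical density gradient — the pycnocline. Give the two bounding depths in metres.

87–107 m

Compute the density gradient over each adjacent pair:
  87–107 m: Δρ/Δz = 0.639/20 = 0.032 kg m⁻⁴
  107–164 m: Δρ/Δz = 0.753/57 = 0.013 kg m⁻⁴
  164–209 m: Δρ/Δz = 0.952/45 = 0.021 kg m⁻⁴
The largest gradient is in the 87–107 m interval — the pycnocline.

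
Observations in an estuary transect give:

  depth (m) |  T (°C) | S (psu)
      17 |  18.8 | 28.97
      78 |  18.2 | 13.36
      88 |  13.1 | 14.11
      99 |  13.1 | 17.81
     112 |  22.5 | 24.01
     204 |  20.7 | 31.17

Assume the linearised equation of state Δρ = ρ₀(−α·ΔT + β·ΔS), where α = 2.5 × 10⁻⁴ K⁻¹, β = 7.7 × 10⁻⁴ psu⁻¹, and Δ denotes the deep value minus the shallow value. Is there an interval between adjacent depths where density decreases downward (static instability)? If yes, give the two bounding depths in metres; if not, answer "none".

Evaluate Δρ/ρ₀ = −αΔT + βΔS across each adjacent pair:
  17–78 m: −αΔT+βΔS = −(2.5 × 10⁻⁴)(-0.6)+(7.7 × 10⁻⁴)(-15.61) = -0.012 → UNSTABLE
  78–88 m: −αΔT+βΔS = −(2.5 × 10⁻⁴)(-5.1)+(7.7 × 10⁻⁴)(+0.75) = 1.9 × 10⁻³ → stable
  88–99 m: −αΔT+βΔS = −(2.5 × 10⁻⁴)(+0.0)+(7.7 × 10⁻⁴)(+3.70) = 2.8 × 10⁻³ → stable
  99–112 m: −αΔT+βΔS = −(2.5 × 10⁻⁴)(+9.4)+(7.7 × 10⁻⁴)(+6.20) = 2.4 × 10⁻³ → stable
  112–204 m: −αΔT+βΔS = −(2.5 × 10⁻⁴)(-1.8)+(7.7 × 10⁻⁴)(+7.16) = 6.0 × 10⁻³ → stable
The 17–78 m interval has Δρ < 0: lighter water underlies denser water.

17–78 m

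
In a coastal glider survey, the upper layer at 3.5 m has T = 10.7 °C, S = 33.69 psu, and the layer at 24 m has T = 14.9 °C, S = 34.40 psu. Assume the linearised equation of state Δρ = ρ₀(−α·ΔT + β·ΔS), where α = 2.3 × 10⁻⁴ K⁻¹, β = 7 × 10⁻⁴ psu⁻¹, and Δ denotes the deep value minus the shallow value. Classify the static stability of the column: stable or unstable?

ΔT = 14.9 − 10.7 = +4.2 K and ΔS = 34.40 − 33.69 = +0.71 psu (deep − shallow).
−αΔT = -9.66 × 10⁻⁴; βΔS = 4.97 × 10⁻⁴; sum Δρ/ρ₀ = -4.69 × 10⁻⁴.
Δρ/ρ₀ < 0, so Δρ < 0: deeper water is lighter → statically unstable; the column would overturn.

unstable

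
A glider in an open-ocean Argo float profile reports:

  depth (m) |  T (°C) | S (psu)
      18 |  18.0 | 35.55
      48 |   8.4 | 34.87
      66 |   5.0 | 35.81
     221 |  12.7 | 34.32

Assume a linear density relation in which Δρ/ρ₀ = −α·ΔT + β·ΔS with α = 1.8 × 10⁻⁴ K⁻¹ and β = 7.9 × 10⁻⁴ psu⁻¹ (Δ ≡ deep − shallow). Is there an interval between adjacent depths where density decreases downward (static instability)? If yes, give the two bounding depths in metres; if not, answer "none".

Evaluate Δρ/ρ₀ = −αΔT + βΔS across each adjacent pair:
  18–48 m: −αΔT+βΔS = −(1.8 × 10⁻⁴)(-9.6)+(7.9 × 10⁻⁴)(-0.68) = 1.2 × 10⁻³ → stable
  48–66 m: −αΔT+βΔS = −(1.8 × 10⁻⁴)(-3.4)+(7.9 × 10⁻⁴)(+0.94) = 1.4 × 10⁻³ → stable
  66–221 m: −αΔT+βΔS = −(1.8 × 10⁻⁴)(+7.7)+(7.9 × 10⁻⁴)(-1.49) = -2.6 × 10⁻³ → UNSTABLE
The 66–221 m interval has Δρ < 0: lighter water underlies denser water.

66–221 m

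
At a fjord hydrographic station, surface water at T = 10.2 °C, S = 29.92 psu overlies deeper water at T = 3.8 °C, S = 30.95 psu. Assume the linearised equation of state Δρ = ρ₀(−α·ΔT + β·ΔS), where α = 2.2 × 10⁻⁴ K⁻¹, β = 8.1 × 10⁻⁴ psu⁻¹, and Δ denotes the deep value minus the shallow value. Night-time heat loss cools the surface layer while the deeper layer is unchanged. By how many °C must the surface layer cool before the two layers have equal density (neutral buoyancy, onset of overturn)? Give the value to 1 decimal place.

10.2 °C

Neutral buoyancy requires Δρ = 0, i.e. −α(T_deep − T_surf′) + β(S_deep − S_surf) = 0.
T_surf′ = T_deep − (β/α)·ΔS = 3.8 − (8.1 × 10⁻⁴/2.2 × 10⁻⁴)·(+1.03) = 0.008 °C.
Cooling required: 10.2 − (0.008) = 10.192 °C.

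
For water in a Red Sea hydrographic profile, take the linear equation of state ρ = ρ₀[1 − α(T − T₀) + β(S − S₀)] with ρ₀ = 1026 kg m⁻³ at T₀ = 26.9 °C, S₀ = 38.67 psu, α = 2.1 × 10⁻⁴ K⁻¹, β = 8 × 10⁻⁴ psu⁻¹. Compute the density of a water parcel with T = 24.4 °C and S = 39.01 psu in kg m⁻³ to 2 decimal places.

1026.82 kg m⁻³

T − T₀ = -2.5 K, S − S₀ = +0.34 psu.
Bracket = 1 − α·(-2.5) + β·(+0.34) = 1 + (7.97 × 10⁻⁴) = 1.0007970.
ρ = 1026 × 1.0007970 = 1026.82 kg m⁻³.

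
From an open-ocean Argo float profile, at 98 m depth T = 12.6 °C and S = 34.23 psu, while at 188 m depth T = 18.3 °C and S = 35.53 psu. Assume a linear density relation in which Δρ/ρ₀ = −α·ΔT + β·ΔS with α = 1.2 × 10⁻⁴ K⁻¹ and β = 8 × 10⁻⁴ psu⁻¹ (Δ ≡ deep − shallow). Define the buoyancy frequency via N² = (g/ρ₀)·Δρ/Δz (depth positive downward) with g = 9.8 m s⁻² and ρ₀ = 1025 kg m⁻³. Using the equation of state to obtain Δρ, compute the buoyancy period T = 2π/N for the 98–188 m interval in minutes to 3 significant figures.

16.8 min

ΔT = +5.7 K, ΔS = +1.30 psu (deep − shallow).
Δρ/ρ₀ = −αΔT + βΔS = -6.84 × 10⁻⁴ + 1.04 × 10⁻³ = 3.56 × 10⁻⁴, so Δρ ≈ 0.3649 kg m⁻³.
N² = (g/ρ₀)·Δρ/Δz = g·(Δρ/ρ₀)/Δz = 9.8 × 3.56 × 10⁻⁴ / 90 = 3.8764 × 10⁻⁵ s⁻².
N = √(3.8764 × 10⁻⁵) = 6.2261 × 10⁻³ rad s⁻¹ → T = 2π/N = 1.0092 × 10³ s = 16.820 min ≈ 16.8 min.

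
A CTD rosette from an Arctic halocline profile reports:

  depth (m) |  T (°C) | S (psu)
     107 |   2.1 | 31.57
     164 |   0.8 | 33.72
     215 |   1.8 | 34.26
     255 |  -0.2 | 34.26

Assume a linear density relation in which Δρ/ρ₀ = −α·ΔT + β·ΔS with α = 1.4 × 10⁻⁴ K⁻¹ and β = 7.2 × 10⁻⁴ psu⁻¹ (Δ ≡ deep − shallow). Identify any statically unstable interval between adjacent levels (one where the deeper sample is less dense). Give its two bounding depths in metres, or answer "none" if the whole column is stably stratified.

Evaluate Δρ/ρ₀ = −αΔT + βΔS across each adjacent pair:
  107–164 m: −αΔT+βΔS = −(1.4 × 10⁻⁴)(-1.3)+(7.2 × 10⁻⁴)(+2.15) = 1.7 × 10⁻³ → stable
  164–215 m: −αΔT+βΔS = −(1.4 × 10⁻⁴)(+1.0)+(7.2 × 10⁻⁴)(+0.54) = 2.5 × 10⁻⁴ → stable
  215–255 m: −αΔT+βΔS = −(1.4 × 10⁻⁴)(-2.0)+(7.2 × 10⁻⁴)(+0.00) = 2.8 × 10⁻⁴ → stable
Every interval has Δρ > 0: the column is stably stratified throughout.

none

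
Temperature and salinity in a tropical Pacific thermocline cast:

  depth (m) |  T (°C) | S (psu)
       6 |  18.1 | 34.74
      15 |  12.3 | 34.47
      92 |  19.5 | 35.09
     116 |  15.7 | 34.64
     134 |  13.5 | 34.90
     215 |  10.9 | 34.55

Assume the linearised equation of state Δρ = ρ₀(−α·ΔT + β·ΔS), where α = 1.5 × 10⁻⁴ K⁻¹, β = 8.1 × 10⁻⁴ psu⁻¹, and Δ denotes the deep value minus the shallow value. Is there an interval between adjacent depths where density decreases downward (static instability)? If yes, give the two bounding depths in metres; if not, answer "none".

Evaluate Δρ/ρ₀ = −αΔT + βΔS across each adjacent pair:
  6–15 m: −αΔT+βΔS = −(1.5 × 10⁻⁴)(-5.8)+(8.1 × 10⁻⁴)(-0.27) = 6.5 × 10⁻⁴ → stable
  15–92 m: −αΔT+βΔS = −(1.5 × 10⁻⁴)(+7.2)+(8.1 × 10⁻⁴)(+0.62) = -5.8 × 10⁻⁴ → UNSTABLE
  92–116 m: −αΔT+βΔS = −(1.5 × 10⁻⁴)(-3.8)+(8.1 × 10⁻⁴)(-0.45) = 2.1 × 10⁻⁴ → stable
  116–134 m: −αΔT+βΔS = −(1.5 × 10⁻⁴)(-2.2)+(8.1 × 10⁻⁴)(+0.26) = 5.4 × 10⁻⁴ → stable
  134–215 m: −αΔT+βΔS = −(1.5 × 10⁻⁴)(-2.6)+(8.1 × 10⁻⁴)(-0.35) = 1.1 × 10⁻⁴ → stable
The 15–92 m interval has Δρ < 0: lighter water underlies denser water.

15–92 m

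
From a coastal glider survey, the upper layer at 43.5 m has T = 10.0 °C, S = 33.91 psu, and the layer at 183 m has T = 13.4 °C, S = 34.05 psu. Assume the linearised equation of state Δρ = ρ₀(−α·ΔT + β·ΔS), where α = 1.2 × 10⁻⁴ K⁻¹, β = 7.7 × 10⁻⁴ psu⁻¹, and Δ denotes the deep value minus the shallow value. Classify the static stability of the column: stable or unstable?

ΔT = 13.4 − 10.0 = +3.4 K and ΔS = 34.05 − 33.91 = +0.14 psu (deep − shallow).
−αΔT = -4.08 × 10⁻⁴; βΔS = 1.078 × 10⁻⁴; sum Δρ/ρ₀ = -3.002 × 10⁻⁴.
Δρ/ρ₀ < 0, so Δρ < 0: deeper water is lighter → statically unstable; the column would overturn.

unstable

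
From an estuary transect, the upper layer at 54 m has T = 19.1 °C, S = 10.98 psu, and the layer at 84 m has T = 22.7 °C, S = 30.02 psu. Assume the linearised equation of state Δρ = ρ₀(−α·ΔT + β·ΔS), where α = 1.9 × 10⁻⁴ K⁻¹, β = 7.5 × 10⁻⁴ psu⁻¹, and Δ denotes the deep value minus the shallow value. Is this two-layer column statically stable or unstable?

ΔT = 22.7 − 19.1 = +3.6 K and ΔS = 30.02 − 10.98 = +19.04 psu (deep − shallow).
−αΔT = -6.84 × 10⁻⁴; βΔS = 0.01428; sum Δρ/ρ₀ = 0.013596.
Δρ/ρ₀ > 0, so Δρ > 0: deeper water is denser → statically stable.

stable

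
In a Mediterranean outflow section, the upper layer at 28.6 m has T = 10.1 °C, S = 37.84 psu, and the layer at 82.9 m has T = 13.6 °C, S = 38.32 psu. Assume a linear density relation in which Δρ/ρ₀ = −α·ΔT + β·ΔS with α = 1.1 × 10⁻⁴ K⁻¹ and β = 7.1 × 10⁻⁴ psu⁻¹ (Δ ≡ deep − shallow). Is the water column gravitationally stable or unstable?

unstable

ΔT = 13.6 − 10.1 = +3.5 K and ΔS = 38.32 − 37.84 = +0.48 psu (deep − shallow).
−αΔT = -3.85 × 10⁻⁴; βΔS = 3.408 × 10⁻⁴; sum Δρ/ρ₀ = -4.42 × 10⁻⁵.
Δρ/ρ₀ < 0, so Δρ < 0: deeper water is lighter → statically unstable; the column would overturn.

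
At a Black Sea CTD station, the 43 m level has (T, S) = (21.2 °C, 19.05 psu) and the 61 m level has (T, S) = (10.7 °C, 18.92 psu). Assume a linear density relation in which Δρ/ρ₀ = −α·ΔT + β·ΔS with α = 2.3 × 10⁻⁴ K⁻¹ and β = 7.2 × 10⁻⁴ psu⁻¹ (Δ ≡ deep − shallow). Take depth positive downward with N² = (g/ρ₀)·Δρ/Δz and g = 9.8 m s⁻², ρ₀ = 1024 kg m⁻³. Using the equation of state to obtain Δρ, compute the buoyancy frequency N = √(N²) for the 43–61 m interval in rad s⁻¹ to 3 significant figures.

0.0356 rad s⁻¹

ΔT = -10.5 K, ΔS = -0.13 psu (deep − shallow).
Δρ/ρ₀ = −αΔT + βΔS = 2.415 × 10⁻³ − 9.36 × 10⁻⁵ = 2.3214 × 10⁻³, so Δρ ≈ 2.377 kg m⁻³.
N² = (g/ρ₀)·Δρ/Δz = g·(Δρ/ρ₀)/Δz = 9.8 × 2.3214 × 10⁻³ / 18 = 1.2639 × 10⁻³ s⁻².
N = √(1.2639 × 10⁻³) = 0.035551 rad s⁻¹ ≈ 0.0356 rad s⁻¹.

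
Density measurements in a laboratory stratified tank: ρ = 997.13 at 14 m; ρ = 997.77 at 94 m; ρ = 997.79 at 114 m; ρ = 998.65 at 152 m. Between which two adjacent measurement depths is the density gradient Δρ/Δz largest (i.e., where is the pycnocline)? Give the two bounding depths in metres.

Compute the density gradient over each adjacent pair:
  14–94 m: Δρ/Δz = 0.64/80 = 8.0 × 10⁻³ kg m⁻⁴
  94–114 m: Δρ/Δz = 0.02/20 = 1.0 × 10⁻³ kg m⁻⁴
  114–152 m: Δρ/Δz = 0.86/38 = 0.023 kg m⁻⁴
The largest gradient is in the 114–152 m interval — the pycnocline.

114–152 m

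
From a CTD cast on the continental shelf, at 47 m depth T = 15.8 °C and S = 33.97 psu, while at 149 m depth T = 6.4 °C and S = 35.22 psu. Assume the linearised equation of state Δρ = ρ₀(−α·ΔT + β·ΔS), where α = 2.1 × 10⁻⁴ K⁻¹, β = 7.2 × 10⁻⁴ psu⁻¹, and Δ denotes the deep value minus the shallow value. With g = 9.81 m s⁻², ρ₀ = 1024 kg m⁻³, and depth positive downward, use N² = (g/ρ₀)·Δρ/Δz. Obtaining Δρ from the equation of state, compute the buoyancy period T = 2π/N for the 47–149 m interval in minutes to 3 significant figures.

6.30 min

ΔT = -9.4 K, ΔS = +1.25 psu (deep − shallow).
Δρ/ρ₀ = −αΔT + βΔS = 1.974 × 10⁻³ + 9.00 × 10⁻⁴ = 2.874 × 10⁻³, so Δρ ≈ 2.943 kg m⁻³.
N² = (g/ρ₀)·Δρ/Δz = g·(Δρ/ρ₀)/Δz = 9.81 × 2.874 × 10⁻³ / 102 = 2.7641 × 10⁻⁴ s⁻².
N = √(2.7641 × 10⁻⁴) = 0.016626 rad s⁻¹ → T = 2π/N = 377.91 s = 6.2985 min ≈ 6.30 min.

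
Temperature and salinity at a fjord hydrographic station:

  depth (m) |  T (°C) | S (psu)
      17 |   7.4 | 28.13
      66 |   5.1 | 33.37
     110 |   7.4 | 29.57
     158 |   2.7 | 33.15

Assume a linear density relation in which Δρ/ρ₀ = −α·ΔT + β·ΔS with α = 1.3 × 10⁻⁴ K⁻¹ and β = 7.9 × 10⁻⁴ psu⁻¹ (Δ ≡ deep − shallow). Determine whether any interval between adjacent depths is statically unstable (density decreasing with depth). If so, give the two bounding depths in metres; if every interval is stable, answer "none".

Evaluate Δρ/ρ₀ = −αΔT + βΔS across each adjacent pair:
  17–66 m: −αΔT+βΔS = −(1.3 × 10⁻⁴)(-2.3)+(7.9 × 10⁻⁴)(+5.24) = 4.4 × 10⁻³ → stable
  66–110 m: −αΔT+βΔS = −(1.3 × 10⁻⁴)(+2.3)+(7.9 × 10⁻⁴)(-3.80) = -3.3 × 10⁻³ → UNSTABLE
  110–158 m: −αΔT+βΔS = −(1.3 × 10⁻⁴)(-4.7)+(7.9 × 10⁻⁴)(+3.58) = 3.4 × 10⁻³ → stable
The 66–110 m interval has Δρ < 0: lighter water underlies denser water.

66–110 m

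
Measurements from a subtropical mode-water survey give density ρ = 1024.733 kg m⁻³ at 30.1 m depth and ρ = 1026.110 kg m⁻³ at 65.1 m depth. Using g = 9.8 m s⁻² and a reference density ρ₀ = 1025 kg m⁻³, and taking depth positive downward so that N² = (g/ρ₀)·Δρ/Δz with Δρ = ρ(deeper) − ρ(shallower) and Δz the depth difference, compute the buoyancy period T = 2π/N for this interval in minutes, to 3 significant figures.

5.40 min

Δρ = 1026.110 − 1024.733 = 1.377 kg m⁻³ over Δz = 65.1 − 30.1 = 35 m.
N² = (9.8/1025) × (1.377/35) = 3.7616 × 10⁻⁴ s⁻².
N = √(3.7616 × 10⁻⁴) = 0.019395 rad s⁻¹, so T = 2π/N = 323.96 s = 5.3993 min ≈ 5.40 min.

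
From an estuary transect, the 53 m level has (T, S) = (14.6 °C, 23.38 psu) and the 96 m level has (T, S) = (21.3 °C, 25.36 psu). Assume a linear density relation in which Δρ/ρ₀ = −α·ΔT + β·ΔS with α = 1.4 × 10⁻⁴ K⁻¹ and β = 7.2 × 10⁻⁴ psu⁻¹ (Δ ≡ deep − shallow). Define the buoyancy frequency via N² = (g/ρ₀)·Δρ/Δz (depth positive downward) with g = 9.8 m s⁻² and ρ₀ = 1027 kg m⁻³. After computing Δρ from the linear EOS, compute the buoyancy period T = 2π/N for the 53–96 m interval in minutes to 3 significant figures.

9.93 min

ΔT = +6.7 K, ΔS = +1.98 psu (deep − shallow).
Δρ/ρ₀ = −αΔT + βΔS = -9.38 × 10⁻⁴ + 1.4256 × 10⁻³ = 4.876 × 10⁻⁴, so Δρ ≈ 0.5008 kg m⁻³.
N² = (g/ρ₀)·Δρ/Δz = g·(Δρ/ρ₀)/Δz = 9.8 × 4.876 × 10⁻⁴ / 43 = 1.1113 × 10⁻⁴ s⁻².
N = √(1.1113 × 10⁻⁴) = 0.010542 rad s⁻¹ → T = 2π/N = 596.01 s = 9.9335 min ≈ 9.93 min.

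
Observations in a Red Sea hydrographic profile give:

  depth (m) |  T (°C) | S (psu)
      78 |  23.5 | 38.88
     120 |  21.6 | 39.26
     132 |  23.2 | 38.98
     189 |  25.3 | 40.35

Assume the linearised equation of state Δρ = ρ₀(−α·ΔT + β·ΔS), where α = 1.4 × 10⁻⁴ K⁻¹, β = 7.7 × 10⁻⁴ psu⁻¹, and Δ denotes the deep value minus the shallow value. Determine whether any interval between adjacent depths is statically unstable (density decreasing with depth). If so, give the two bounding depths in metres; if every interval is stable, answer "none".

120–132 m

Evaluate Δρ/ρ₀ = −αΔT + βΔS across each adjacent pair:
  78–120 m: −αΔT+βΔS = −(1.4 × 10⁻⁴)(-1.9)+(7.7 × 10⁻⁴)(+0.38) = 5.6 × 10⁻⁴ → stable
  120–132 m: −αΔT+βΔS = −(1.4 × 10⁻⁴)(+1.6)+(7.7 × 10⁻⁴)(-0.28) = -4.4 × 10⁻⁴ → UNSTABLE
  132–189 m: −αΔT+βΔS = −(1.4 × 10⁻⁴)(+2.1)+(7.7 × 10⁻⁴)(+1.37) = 7.6 × 10⁻⁴ → stable
The 120–132 m interval has Δρ < 0: lighter water underlies denser water.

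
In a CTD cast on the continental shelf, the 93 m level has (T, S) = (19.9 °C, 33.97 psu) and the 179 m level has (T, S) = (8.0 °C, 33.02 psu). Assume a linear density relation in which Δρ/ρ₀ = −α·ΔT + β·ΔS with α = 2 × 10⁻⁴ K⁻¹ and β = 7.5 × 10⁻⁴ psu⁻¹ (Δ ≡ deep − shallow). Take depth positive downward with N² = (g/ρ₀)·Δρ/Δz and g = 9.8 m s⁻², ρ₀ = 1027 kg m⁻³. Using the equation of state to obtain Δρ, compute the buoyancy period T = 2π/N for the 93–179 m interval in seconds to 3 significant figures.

ΔT = -11.9 K, ΔS = -0.95 psu (deep − shallow).
Δρ/ρ₀ = −αΔT + βΔS = 2.38 × 10⁻³ − 7.125 × 10⁻⁴ = 1.6675 × 10⁻³, so Δρ ≈ 1.713 kg m⁻³.
N² = (g/ρ₀)·Δρ/Δz = g·(Δρ/ρ₀)/Δz = 9.8 × 1.6675 × 10⁻³ / 86 = 1.9002 × 10⁻⁴ s⁻².
N = √(1.9002 × 10⁻⁴) = 0.013785 rad s⁻¹ → T = 2π/N = 455.80 s ≈ 456 s.

456 s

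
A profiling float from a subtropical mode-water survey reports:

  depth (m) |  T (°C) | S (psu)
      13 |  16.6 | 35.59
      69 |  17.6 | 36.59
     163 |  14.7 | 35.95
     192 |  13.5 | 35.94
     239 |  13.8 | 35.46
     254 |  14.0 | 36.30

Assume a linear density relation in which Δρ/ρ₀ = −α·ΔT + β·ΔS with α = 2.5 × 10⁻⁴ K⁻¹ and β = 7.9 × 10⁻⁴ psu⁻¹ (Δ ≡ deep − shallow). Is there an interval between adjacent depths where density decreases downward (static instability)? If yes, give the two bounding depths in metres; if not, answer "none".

Evaluate Δρ/ρ₀ = −αΔT + βΔS across each adjacent pair:
  13–69 m: −αΔT+βΔS = −(2.5 × 10⁻⁴)(+1.0)+(7.9 × 10⁻⁴)(+1.00) = 5.4 × 10⁻⁴ → stable
  69–163 m: −αΔT+βΔS = −(2.5 × 10⁻⁴)(-2.9)+(7.9 × 10⁻⁴)(-0.64) = 2.2 × 10⁻⁴ → stable
  163–192 m: −αΔT+βΔS = −(2.5 × 10⁻⁴)(-1.2)+(7.9 × 10⁻⁴)(-0.01) = 2.9 × 10⁻⁴ → stable
  192–239 m: −αΔT+βΔS = −(2.5 × 10⁻⁴)(+0.3)+(7.9 × 10⁻⁴)(-0.48) = -4.5 × 10⁻⁴ → UNSTABLE
  239–254 m: −αΔT+βΔS = −(2.5 × 10⁻⁴)(+0.2)+(7.9 × 10⁻⁴)(+0.84) = 6.1 × 10⁻⁴ → stable
The 192–239 m interval has Δρ < 0: lighter water underlies denser water.

192–239 m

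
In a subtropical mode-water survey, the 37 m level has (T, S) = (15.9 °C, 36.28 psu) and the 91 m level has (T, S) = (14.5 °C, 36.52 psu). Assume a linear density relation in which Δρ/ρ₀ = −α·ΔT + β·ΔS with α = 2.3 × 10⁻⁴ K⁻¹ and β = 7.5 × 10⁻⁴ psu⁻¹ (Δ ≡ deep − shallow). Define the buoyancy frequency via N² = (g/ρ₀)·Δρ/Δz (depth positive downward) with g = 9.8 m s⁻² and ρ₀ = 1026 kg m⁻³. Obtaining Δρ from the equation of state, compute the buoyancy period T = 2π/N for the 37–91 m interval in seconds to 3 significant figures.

658 s

ΔT = -1.4 K, ΔS = +0.24 psu (deep − shallow).
Δρ/ρ₀ = −αΔT + βΔS = 3.22 × 10⁻⁴ + 1.80 × 10⁻⁴ = 5.02 × 10⁻⁴, so Δρ ≈ 0.5151 kg m⁻³.
N² = (g/ρ₀)·Δρ/Δz = g·(Δρ/ρ₀)/Δz = 9.8 × 5.02 × 10⁻⁴ / 54 = 9.1104 × 10⁻⁵ s⁻².
N = √(9.1104 × 10⁻⁵) = 9.5448 × 10⁻³ rad s⁻¹ → T = 2π/N = 658.28 s ≈ 658 s.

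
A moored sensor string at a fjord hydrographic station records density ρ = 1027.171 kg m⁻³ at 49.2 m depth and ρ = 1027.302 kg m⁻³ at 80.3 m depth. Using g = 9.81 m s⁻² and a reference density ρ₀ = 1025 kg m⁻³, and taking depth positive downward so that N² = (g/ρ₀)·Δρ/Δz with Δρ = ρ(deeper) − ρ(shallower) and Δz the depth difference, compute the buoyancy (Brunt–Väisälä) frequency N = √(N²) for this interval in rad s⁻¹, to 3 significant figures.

Δρ = 1027.302 − 1027.171 = 0.131 kg m⁻³ over Δz = 80.3 − 49.2 = 31.1 m.
N² = (9.81/1025) × (0.131/31.1) = 4.0314 × 10⁻⁵ s⁻².
N = √(4.0314 × 10⁻⁵) = 6.3493 × 10⁻³ rad s⁻¹ ≈ 6.35 × 10⁻³ rad s⁻¹.

6.35 × 10⁻³ rad s⁻¹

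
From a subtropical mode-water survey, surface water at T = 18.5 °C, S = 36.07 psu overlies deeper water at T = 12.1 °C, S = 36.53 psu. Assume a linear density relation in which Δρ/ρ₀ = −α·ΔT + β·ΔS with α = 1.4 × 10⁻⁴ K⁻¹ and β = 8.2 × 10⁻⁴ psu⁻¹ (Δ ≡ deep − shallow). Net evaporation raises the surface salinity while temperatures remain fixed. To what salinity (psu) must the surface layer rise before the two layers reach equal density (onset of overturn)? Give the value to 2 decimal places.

37.62 psu

Neutral buoyancy requires −α(T_deep − T_surf) + β(S_deep − S_surf′) = 0.
S_surf′ = S_deep − (α/β)·ΔT = 36.53 − (1.4 × 10⁻⁴/8.2 × 10⁻⁴)·(-6.4) = 37.6227 psu.
Increase required: 37.6227 − 36.07 = 1.5527 psu.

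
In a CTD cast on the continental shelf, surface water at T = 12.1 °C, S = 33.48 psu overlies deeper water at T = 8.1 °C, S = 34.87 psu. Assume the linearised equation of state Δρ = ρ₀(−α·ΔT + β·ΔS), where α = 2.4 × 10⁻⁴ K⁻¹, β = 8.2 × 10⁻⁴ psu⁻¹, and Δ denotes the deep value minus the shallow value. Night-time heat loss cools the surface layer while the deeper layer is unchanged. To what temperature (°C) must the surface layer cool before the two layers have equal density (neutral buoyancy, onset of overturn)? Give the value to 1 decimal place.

3.4 °C

Neutral buoyancy requires Δρ = 0, i.e. −α(T_deep − T_surf′) + β(S_deep − S_surf) = 0.
T_surf′ = T_deep − (β/α)·ΔS = 8.1 − (8.2 × 10⁻⁴/2.4 × 10⁻⁴)·(+1.39) = 3.351 °C.
Cooling required: 12.1 − (3.351) = 8.749 °C.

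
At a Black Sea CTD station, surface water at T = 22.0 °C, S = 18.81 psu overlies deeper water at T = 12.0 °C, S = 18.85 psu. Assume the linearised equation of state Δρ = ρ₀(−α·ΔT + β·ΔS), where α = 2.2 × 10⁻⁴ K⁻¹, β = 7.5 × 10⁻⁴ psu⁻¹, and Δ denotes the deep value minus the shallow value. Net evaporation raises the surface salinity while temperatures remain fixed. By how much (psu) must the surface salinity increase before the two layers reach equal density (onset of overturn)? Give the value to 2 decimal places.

2.97 psu

Neutral buoyancy requires −α(T_deep − T_surf) + β(S_deep − S_surf′) = 0.
S_surf′ = S_deep − (α/β)·ΔT = 18.85 − (2.2 × 10⁻⁴/7.5 × 10⁻⁴)·(-10.0) = 21.7833 psu.
Increase required: 21.7833 − 18.81 = 2.9733 psu.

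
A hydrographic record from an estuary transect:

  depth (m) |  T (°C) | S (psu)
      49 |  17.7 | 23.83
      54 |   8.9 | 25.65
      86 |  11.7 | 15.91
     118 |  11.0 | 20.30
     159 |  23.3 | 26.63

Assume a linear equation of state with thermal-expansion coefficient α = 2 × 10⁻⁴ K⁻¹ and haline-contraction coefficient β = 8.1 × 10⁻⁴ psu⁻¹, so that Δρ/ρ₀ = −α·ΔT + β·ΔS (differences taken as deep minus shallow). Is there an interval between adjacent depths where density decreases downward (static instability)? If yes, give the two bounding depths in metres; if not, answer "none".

54–86 m

Evaluate Δρ/ρ₀ = −αΔT + βΔS across each adjacent pair:
  49–54 m: −αΔT+βΔS = −(2 × 10⁻⁴)(-8.8)+(8.1 × 10⁻⁴)(+1.82) = 3.2 × 10⁻³ → stable
  54–86 m: −αΔT+βΔS = −(2 × 10⁻⁴)(+2.8)+(8.1 × 10⁻⁴)(-9.74) = -8.4 × 10⁻³ → UNSTABLE
  86–118 m: −αΔT+βΔS = −(2 × 10⁻⁴)(-0.7)+(8.1 × 10⁻⁴)(+4.39) = 3.7 × 10⁻³ → stable
  118–159 m: −αΔT+βΔS = −(2 × 10⁻⁴)(+12.3)+(8.1 × 10⁻⁴)(+6.33) = 2.7 × 10⁻³ → stable
The 54–86 m interval has Δρ < 0: lighter water underlies denser water.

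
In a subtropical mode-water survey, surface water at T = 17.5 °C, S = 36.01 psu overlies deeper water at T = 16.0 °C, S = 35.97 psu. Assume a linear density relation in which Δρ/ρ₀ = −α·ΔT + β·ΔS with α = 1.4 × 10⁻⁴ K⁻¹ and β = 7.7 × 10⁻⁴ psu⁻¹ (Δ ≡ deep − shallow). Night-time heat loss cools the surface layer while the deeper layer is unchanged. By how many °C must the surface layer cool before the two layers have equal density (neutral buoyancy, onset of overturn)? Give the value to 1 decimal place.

1.3 °C

Neutral buoyancy requires Δρ = 0, i.e. −α(T_deep − T_surf′) + β(S_deep − S_surf) = 0.
T_surf′ = T_deep − (β/α)·ΔS = 16.0 − (7.7 × 10⁻⁴/1.4 × 10⁻⁴)·(-0.04) = 16.220 °C.
Cooling required: 17.5 − (16.220) = 1.280 °C.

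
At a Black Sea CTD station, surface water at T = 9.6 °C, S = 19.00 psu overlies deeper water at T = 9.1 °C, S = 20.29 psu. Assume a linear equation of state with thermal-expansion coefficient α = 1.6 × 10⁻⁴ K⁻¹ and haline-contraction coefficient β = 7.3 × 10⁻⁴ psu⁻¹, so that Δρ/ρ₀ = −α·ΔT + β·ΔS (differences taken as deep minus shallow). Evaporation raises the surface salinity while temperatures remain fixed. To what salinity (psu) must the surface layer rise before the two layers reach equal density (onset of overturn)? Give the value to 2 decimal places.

Neutral buoyancy requires −α(T_deep − T_surf) + β(S_deep − S_surf′) = 0.
S_surf′ = S_deep − (α/β)·ΔT = 20.29 − (1.6 × 10⁻⁴/7.3 × 10⁻⁴)·(-0.5) = 20.3996 psu.
Increase required: 20.3996 − 19.00 = 1.3996 psu.

20.40 psu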